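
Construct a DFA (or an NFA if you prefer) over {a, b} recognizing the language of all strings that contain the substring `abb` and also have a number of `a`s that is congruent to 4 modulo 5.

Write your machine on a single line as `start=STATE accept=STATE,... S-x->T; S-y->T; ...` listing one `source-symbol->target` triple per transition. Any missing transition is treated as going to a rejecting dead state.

Handle the two conditions separately and then intersect. One (4 states) tracks whether and how much of `abb` has been seen; the other (5 states) tracks the count of `a`s modulo 5. Each combined state is a pair, one component from each; accept when both components accept.
          a    b  
>  q0     q1   q0 
   q1     q2   q3 
   q2     q4   q5 
   q3     q2   q6 
   q4     q7   q8 
   q5     q4   q9 
   q6     q9   q6 
   q7    q10  q11 
   q8     q7  q12 
   q9    q12   q9 
   q10    q1  q13 
   q11   q10  q14 
   q12   q14  q12 
   q13    q1  q15 
 * q14   q15  q14 
   q15    q6  q15 
(> = start, * = accepting)

start=q0; accept=q14; q0-a->q1; q0-b->q0; q1-a->q2; q1-b->q3; q2-a->q4; q2-b->q5; q3-a->q2; q3-b->q6; q4-a->q7; q4-b->q8; q5-a->q4; q5-b->q9; q6-a->q9; q6-b->q6; q7-a->q10; q7-b->q11; q8-a->q7; q8-b->q12; q9-a->q12; q9-b->q9; q10-a->q1; q10-b->q13; q11-a->q10; q11-b->q14; q12-a->q14; q12-b->q12; q13-a->q1; q13-b->q15; q14-a->q15; q14-b->q14; q15-a->q6; q15-b->q15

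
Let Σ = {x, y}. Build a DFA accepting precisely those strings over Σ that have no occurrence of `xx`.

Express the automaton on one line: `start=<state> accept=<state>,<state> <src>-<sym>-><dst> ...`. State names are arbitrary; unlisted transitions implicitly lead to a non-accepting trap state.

This is the complement of 'contains `xx`'. Use the same substring-matching states — S0 through S2 holding how much of `xx` has just been matched — but flip the accepting set: everything except the trap S2 accepts.
A 3-state machine:
        x   y  
>* S0   S1  S0 
 * S1   S2  S0 
   S2   S2  S2 
(> = start, * = accepting)

start=S0 accept=S0,S1 S0-x->S1 S0-y->S0 S1-x->S2 S1-y->S0 S2-x->S2 S2-y->S2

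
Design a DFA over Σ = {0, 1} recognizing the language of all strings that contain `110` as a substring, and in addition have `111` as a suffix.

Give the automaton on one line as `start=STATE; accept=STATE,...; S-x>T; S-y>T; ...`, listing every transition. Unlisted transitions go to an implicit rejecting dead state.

start=q0; accept=q6; q0-0>q0; q0-1>q1; q1-0>q0; q1-1>q2; q2-0>q3; q2-1>q2; q3-0>q3; q3-1>q4; q4-0>q3; q4-1>q5; q5-0>q3; q5-1>q6; q6-0>q3; q6-1>q6

Build one automaton per condition and run them in lockstep. One (4 states) tracks whether and how much of `110` has been seen; the other (4 states) tracks how much of the suffix `111` has currently been matched. Each combined state is a pair, one component from each; accept when both components accept. After merging equivalent states the machine shrinks.
7 states suffice.
        0   1  
>  q0   q0  q1 
   q1   q0  q2 
   q2   q3  q2 
   q3   q3  q4 
   q4   q3  q5 
   q5   q3  q6 
 * q6   q3  q6 
(> = start, * = accepting)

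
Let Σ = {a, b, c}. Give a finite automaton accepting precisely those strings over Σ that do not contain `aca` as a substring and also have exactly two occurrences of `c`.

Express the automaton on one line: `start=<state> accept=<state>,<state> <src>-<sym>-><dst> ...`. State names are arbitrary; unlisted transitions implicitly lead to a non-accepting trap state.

Handle the two conditions separately and then intersect. The first has 4 states tracking partial matches of the forbidden pattern `aca`; the second has 4 states tracking the count of `c`s, saturating at 3. A product state is a pair (one from each), accepting exactly when both do. After merging equivalent states the machine shrinks.
With 8 states:
        a   b   c  
>  s0   s1  s0  s2 
   s1   s1  s0  s3 
   s2   s4  s2  s5 
   s3   s6  s2  s5 
   s4   s4  s2  s7 
 * s5   s5  s5  s6 
   s6   s6  s6  s6 
 * s7   s6  s5  s6 
(> = start, * = accepting)

start=s0 accept=s5,s7 s0-a->s1 s0-b->s0 s0-c->s2 s1-a->s1 s1-b->s0 s1-c->s3 s2-a->s4 s2-b->s2 s2-c->s5 s3-a->s6 s3-b->s2 s3-c->s5 s4-a->s4 s4-b->s2 s4-c->s7 s5-a->s5 s5-b->s5 s5-c->s6 s6-a->s6 s6-b->s6 s6-c->s6 s7-a->s6 s7-b->s5 s7-c->s6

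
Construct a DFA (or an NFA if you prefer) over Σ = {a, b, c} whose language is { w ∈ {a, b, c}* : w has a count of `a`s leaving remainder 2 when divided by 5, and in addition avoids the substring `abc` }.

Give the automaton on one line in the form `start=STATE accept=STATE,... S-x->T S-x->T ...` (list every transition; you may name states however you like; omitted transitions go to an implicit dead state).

start=q0 accept=q2,q6,q7 q0-a->q1 q0-b->q0 q0-c->q0 q1-a->q2 q1-b->q3 q1-c->q4 q2-a->q5 q2-b->q6 q2-c->q7 q3-a->q2 q3-b->q4 q3-c->q8 q4-a->q2 q4-b->q4 q4-c->q4 q5-a->q9 q5-b->q10 q5-c->q11 q6-a->q5 q6-b->q7 q6-c->q12 q7-a->q5 q7-b->q7 q7-c->q7 q8-a->q12 q8-b->q8 q8-c->q8 q9-a->q13 q9-b->q14 q9-c->q15 q10-a->q9 q10-b->q11 q10-c->q16 q11-a->q9 q11-b->q11 q11-c->q11 q12-a->q16 q12-b->q12 q12-c->q12 q13-a->q1 q13-b->q17 q13-c->q0 q14-a->q13 q14-b->q15 q14-c->q18 q15-a->q13 q15-b->q15 q15-c->q15 q16-a->q18 q16-b->q16 q16-c->q16 q17-a->q1 q17-b->q0 q17-c->q19 q18-a->q19 q18-b->q18 q18-c->q18 q19-a->q8 q19-b->q19 q19-c->q19

Handle the two conditions separately and then intersect. One (5 states) tracks the count of `a`s modulo 5; the other (4 states) tracks partial matches of the forbidden pattern `abc`. Each combined state is a pair, one component from each; accept when both components accept.
20 states suffice.
          a    b    c  
>  q0     q1   q0   q0 
   q1     q2   q3   q4 
 * q2     q5   q6   q7 
   q3     q2   q4   q8 
   q4     q2   q4   q4 
   q5     q9  q10  q11 
 * q6     q5   q7  q12 
 * q7     q5   q7   q7 
   q8    q12   q8   q8 
   q9    q13  q14  q15 
   q10    q9  q11  q16 
   q11    q9  q11  q11 
   q12   q16  q12  q12 
   q13    q1  q17   q0 
   q14   q13  q15  q18 
   q15   q13  q15  q15 
   q16   q18  q16  q16 
   q17    q1   q0  q19 
   q18   q19  q18  q18 
   q19    q8  q19  q19 
(> = start, * = accepting)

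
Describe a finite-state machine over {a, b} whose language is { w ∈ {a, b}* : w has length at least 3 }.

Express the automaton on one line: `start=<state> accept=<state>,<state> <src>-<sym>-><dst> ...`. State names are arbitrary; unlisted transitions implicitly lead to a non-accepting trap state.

start=q0 accept=q3,q4 q0-a->q1 q0-b->q1 q1-a->q2 q1-b->q2 q2-a->q3 q2-b->q3 q3-a->q4 q3-b->q4 q4-a->q4 q4-b->q4

We only need to distinguish lengths 0, 1, …, 3, and '>3'. Chain q0 → q1 → q2 → q3 → q4 on every symbol, with q4 looping. Accepting states: {q3, q4}.
5 states suffice.
        a   b  
>  q0   q1  q1 
   q1   q2  q2 
   q2   q3  q3 
 * q3   q4  q4 
 * q4   q4  q4 
(> = start, * = accepting)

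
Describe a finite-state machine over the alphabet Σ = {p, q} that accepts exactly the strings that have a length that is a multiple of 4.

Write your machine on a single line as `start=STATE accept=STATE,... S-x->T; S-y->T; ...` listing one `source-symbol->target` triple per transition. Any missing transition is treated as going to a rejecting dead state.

Count input length modulo 4: every symbol advances one step around the cycle S0 → S1 → S2 → S3 → S0. Accept at S0.
A 4-state machine:
        p   q  
>* S0   S1  S1 
   S1   S2  S2 
   S2   S3  S3 
   S3   S0  S0 
(> = start, * = accepting)

start=S0; accept=S0; S0-p->S1; S0-q->S1; S1-p->S2; S1-q->S2; S2-p->S3; S2-q->S3; S3-p->S0; S3-q->S0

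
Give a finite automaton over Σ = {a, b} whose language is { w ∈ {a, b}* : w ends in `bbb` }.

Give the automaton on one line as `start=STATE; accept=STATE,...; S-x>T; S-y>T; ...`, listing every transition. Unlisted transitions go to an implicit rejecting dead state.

start=q0; accept=q3; q0-a>q0; q0-b>q1; q1-a>q0; q1-b>q2; q2-a>q0; q2-b>q3; q3-a>q0; q3-b>q3

Let each state record the length of the longest suffix of the input read so far that is also a prefix of `bbb`. q1 means the last symbol is `b`; q2 means the last 2 symbols are `bb`; q3 means the last 3 symbols are `bbb`. Accept only at q3, where the string currently ends in `bbb`.
A 4-state machine:
        a   b  
>  q0   q0  q1 
   q1   q0  q2 
   q2   q0  q3 
 * q3   q0  q3 
(> = start, * = accepting)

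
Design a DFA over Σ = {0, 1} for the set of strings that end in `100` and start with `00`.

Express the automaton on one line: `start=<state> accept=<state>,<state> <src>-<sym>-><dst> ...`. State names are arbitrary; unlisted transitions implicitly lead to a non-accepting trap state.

start=S0 accept=S9 S0-0->S1 S0-1->S2 S1-0->S3 S1-1->S2 S2-0->S4 S2-1->S2 S3-0->S3 S3-1->S5 S4-0->S6 S4-1->S2 S5-0->S7 S5-1->S5 S6-0->S8 S6-1->S2 S7-0->S9 S7-1->S5 S8-0->S8 S8-1->S2 S9-0->S3 S9-1->S5

Handle the two conditions separately and then intersect. The first has 4 states tracking how much of the suffix `100` has currently been matched; the second has 4 states tracking whether the input so far still matches the prefix `00`. A product state is a pair (one from each), accepting exactly when both do.
        0   1  
>  S0   S1  S2 
   S1   S3  S2 
   S2   S4  S2 
   S3   S3  S5 
   S4   S6  S2 
   S5   S7  S5 
   S6   S8  S2 
   S7   S9  S5 
   S8   S8  S2 
 * S9   S3  S5 
(> = start, * = accepting)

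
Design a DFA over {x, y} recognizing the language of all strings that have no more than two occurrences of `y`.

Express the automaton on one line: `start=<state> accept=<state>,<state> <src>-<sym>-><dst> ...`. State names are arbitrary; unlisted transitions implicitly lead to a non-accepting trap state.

start=q0 accept=q0,q1,q2 q0-x->q0 q0-y->q1 q1-x->q1 q1-y->q2 q2-x->q2 q2-y->q3 q3-x->q3 q3-y->q3

Count `y`s, saturating at 3: states q0 through q2 mean 0 through 2 `y`s seen; q3 means more than 2. Each `y` increments (capped at q3); other symbols loop. Accept from {q0, q1, q2}.
With 4 states:
        x   y  
>* q0   q0  q1 
 * q1   q1  q2 
 * q2   q2  q3 
   q3   q3  q3 
(> = start, * = accepting)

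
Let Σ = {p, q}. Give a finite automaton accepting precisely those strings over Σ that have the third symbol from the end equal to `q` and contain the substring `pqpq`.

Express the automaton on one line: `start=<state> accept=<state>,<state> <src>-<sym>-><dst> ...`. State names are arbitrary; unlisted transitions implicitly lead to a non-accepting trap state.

Run two small machines in parallel and take their product. The first has 15 states tracking the last 3 symbols read; the second has 5 states tracking whether and how much of `pqpq` has been seen. A product state is a pair (one from each), accepting exactly when both do. After merging equivalent states the machine shrinks.
12 states suffice.
          p    q  
>  S0     S1   S0 
   S1     S1   S2 
   S2     S3   S0 
   S3     S1   S4 
 * S4     S5   S6 
   S5     S7   S4 
   S6     S8   S9 
 * S7    S10  S11 
 * S8     S7   S4 
 * S9     S8   S9 
   S10   S10  S11 
   S11    S5   S6 
(> = start, * = accepting)

start=S0 accept=S4,S7,S8,S9 S0-p->S1 S0-q->S0 S1-p->S1 S1-q->S2 S2-p->S3 S2-q->S0 S3-p->S1 S3-q->S4 S4-p->S5 S4-q->S6 S5-p->S7 S5-q->S4 S6-p->S8 S6-q->S9 S7-p->S10 S7-q->S11 S8-p->S7 S8-q->S4 S9-p->S8 S9-q->S9 S10-p->S10 S10-q->S11 S11-p->S5 S11-q->S6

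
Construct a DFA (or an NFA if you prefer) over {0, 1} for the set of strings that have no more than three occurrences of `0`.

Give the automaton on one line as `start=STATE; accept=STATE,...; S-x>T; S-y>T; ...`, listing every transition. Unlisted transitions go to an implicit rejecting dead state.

Only the number of `0`s matters, and only up to 4. Make a chain q0 → q1 → q2 → q3 → q4 advanced by each `0` (with q4 absorbing); every other symbol self-loops. The accepting set is {q0, q1, q2, q3}.
5 states suffice.
        0   1  
>* q0   q1  q0 
 * q1   q2  q1 
 * q2   q3  q2 
 * q3   q4  q3 
   q4   q4  q4 
(> = start, * = accepting)

start=q0; accept=q0,q1,q2,q3; q0-0>q1; q0-1>q0; q1-0>q2; q1-1>q1; q2-0>q3; q2-1>q2; q3-0>q4; q3-1>q3; q4-0>q4; q4-1>q4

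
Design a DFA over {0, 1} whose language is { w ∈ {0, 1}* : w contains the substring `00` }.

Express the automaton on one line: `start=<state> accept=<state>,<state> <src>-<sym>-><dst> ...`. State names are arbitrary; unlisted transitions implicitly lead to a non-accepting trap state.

start=q0 accept=q2 q0-0->q1 q0-1->q0 q1-0->q2 q1-1->q0 q2-0->q2 q2-1->q2

Track how much of `00` has been matched so far: state q0 is no progress, q2 is the absorbing accept state reached once `00` has occurred. Intermediate states record partial matches; on a mismatch, fall back to the longest reusable overlap.
With 3 states:
        0   1  
>  q0   q1  q0 
   q1   q2  q0 
 * q2   q2  q2 
(> = start, * = accepting)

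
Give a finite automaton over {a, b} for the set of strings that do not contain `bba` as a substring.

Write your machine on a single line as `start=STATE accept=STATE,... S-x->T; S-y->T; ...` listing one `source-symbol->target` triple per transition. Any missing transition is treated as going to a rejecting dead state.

This is the complement of 'contains `bba`'. Use the same substring-matching states — S0 through S3 holding how much of `bba` has just been matched — but flip the accepting set: everything except the trap S3 accepts.
4 states suffice.
        a   b  
>* S0   S0  S1 
 * S1   S0  S2 
 * S2   S3  S2 
   S3   S3  S3 
(> = start, * = accepting)

start=S0; accept=S0,S1,S2; S0-a->S0; S0-b->S1; S1-a->S0; S1-b->S2; S2-a->S3; S2-b->S2; S3-a->S3; S3-b->S3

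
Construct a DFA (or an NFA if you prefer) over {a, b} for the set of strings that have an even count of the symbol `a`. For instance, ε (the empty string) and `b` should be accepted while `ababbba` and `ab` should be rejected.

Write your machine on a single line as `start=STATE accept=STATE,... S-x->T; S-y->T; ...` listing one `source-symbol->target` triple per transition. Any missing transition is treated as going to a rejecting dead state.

start=q0; accept=q0; q0-a->q1; q0-b->q0; q1-a->q0; q1-b->q1

Keep the running count of `a`s modulo 2: each `a` advances along the cycle q0 → q1 → q0 while other symbols loop. Accept at q0.
        a   b  
>* q0   q1  q0 
   q1   q0  q1 
(> = start, * = accepting)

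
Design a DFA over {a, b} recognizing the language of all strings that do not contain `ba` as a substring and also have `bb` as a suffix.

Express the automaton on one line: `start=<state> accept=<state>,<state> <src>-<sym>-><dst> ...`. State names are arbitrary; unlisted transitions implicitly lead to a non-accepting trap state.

Run two small machines in parallel and take their product. The first has 3 states tracking partial matches of the forbidden pattern `ba`; the second has 3 states tracking how much of the suffix `bb` has currently been matched. A product state is a pair (one from each), accepting exactly when both do. Equivalent product states are then merged.
A 4-state machine:
        a   b  
>  s0   s0  s1 
   s1   s2  s3 
   s2   s2  s2 
 * s3   s2  s3 
(> = start, * = accepting)

start=s0 accept=s3 s0-a->s0 s0-b->s1 s1-a->s2 s1-b->s3 s2-a->s2 s2-b->s2 s3-a->s2 s3-b->s3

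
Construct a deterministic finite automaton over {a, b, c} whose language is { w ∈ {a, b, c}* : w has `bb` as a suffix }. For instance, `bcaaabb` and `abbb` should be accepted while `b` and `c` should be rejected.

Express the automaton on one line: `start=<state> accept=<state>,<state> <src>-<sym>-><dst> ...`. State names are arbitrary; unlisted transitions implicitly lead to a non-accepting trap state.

Let each state record the length of the longest suffix of the input read so far that is also a prefix of `bb`. S1 means the last symbol is `b`; S2 means the last 2 symbols are `bb`. Accept only at S2, where the string currently ends in `bb`.
        a   b   c  
>  S0   S0  S1  S0 
   S1   S0  S2  S0 
 * S2   S0  S2  S0 
(> = start, * = accepting)

start=S0 accept=S2 S0-a->S0 S0-b->S1 S0-c->S0 S1-a->S0 S1-b->S2 S1-c->S0 S2-a->S0 S2-b->S2 S2-c->S0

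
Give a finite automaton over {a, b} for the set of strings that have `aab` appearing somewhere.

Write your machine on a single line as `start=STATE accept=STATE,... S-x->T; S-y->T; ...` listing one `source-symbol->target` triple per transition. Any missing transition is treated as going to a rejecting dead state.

Track how much of `aab` has been matched so far: state S0 is no progress, S3 is the absorbing accept state reached once `aab` has occurred. Intermediate states record partial matches; on a mismatch, fall back to the longest reusable overlap.
4 states suffice.
        a   b  
>  S0   S1  S0 
   S1   S2  S0 
   S2   S2  S3 
 * S3   S3  S3 
(> = start, * = accepting)

start=S0; accept=S3; S0-a->S1; S0-b->S0; S1-a->S2; S1-b->S0; S2-a->S2; S2-b->S3; S3-a->S3; S3-b->S3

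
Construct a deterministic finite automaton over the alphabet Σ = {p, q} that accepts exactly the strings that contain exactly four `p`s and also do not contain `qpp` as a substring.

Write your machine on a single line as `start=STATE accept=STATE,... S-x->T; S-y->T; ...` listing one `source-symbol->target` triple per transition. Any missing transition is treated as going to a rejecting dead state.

Run two small machines in parallel and take their product. The first has 6 states tracking the count of `p`s, saturating at 5; the second has 4 states tracking partial matches of the forbidden pattern `qpp`. A product state is a pair (one from each), accepting exactly when both do. Equivalent product states are then merged.
       p  q 
>  A   B  C 
   B   D  E 
   C   F  C 
   D   G  H 
   E   I  E 
   F   J  E 
   G   K  G 
   H   L  H 
   I   J  H 
   J   J  J 
 * K   J  K 
   L   J  G 
(> = start, * = accepting)

start=A; accept=K; A-p->B; A-q->C; B-p->D; B-q->E; C-p->F; C-q->C; D-p->G; D-q->H; E-p->I; E-q->E; F-p->J; F-q->E; G-p->K; G-q->G; H-p->L; H-q->H; I-p->J; I-q->H; J-p->J; J-q->J; K-p->J; K-q->K; L-p->J; L-q->G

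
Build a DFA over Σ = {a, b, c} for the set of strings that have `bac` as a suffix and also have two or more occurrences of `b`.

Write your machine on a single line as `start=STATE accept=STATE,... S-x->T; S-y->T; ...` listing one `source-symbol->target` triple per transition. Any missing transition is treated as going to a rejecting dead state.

Run two small machines in parallel and take their product. The first has 4 states tracking how much of the suffix `bac` has currently been matched; the second has 4 states tracking the count of `b`s, saturating at 3. A product state is a pair (one from each), accepting exactly when both do. Equivalent product states are then merged.
A 5-state machine:
        a   b   c  
>  S0   S0  S1  S0 
   S1   S1  S2  S1 
   S2   S3  S2  S1 
   S3   S1  S2  S4 
 * S4   S1  S2  S1 
(> = start, * = accepting)

start=S0; accept=S4; S0-a->S0; S0-b->S1; S0-c->S0; S1-a->S1; S1-b->S2; S1-c->S1; S2-a->S3; S2-b->S2; S2-c->S1; S3-a->S1; S3-b->S2; S3-c->S4; S4-a->S1; S4-b->S2; S4-c->S1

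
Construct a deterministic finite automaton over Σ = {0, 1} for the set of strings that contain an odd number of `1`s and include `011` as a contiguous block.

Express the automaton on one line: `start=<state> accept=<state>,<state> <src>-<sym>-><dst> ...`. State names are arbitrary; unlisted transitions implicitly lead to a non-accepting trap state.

Run two small machines in parallel and take their product. The first has 2 states tracking the count of `1`s modulo 2; the second has 4 states tracking whether and how much of `011` has been seen. A product state is a pair (one from each), accepting exactly when both do.
8 states suffice.
       0  1 
>  A   B  C 
   B   B  D 
   C   E  A 
   D   E  F 
   E   E  G 
   F   F  H 
   G   B  H 
 * H   H  F 
(> = start, * = accepting)

start=A accept=H A-0->B A-1->C B-0->B B-1->D C-0->E C-1->A D-0->E D-1->F E-0->E E-1->G F-0->F F-1->H G-0->B G-1->H H-0->H H-1->F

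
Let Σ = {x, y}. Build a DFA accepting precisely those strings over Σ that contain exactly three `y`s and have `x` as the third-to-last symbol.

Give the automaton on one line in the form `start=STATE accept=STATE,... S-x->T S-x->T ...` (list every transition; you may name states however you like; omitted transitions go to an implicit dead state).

start=q0 accept=q7,q12,q13,q15 q0-x->q0 q0-y->q1 q1-x->q2 q1-y->q3 q2-x->q2 q2-y->q4 q3-x->q5 q3-y->q6 q4-x->q5 q4-y->q7 q5-x->q8 q5-y->q9 q6-x->q10 q6-y->q11 q7-x->q10 q7-y->q11 q8-x->q8 q8-y->q12 q9-x->q13 q9-y->q11 q10-x->q14 q10-y->q11 q11-x->q11 q11-y->q11 q12-x->q13 q12-y->q11 q13-x->q14 q13-y->q11 q14-x->q15 q14-y->q11 q15-x->q15 q15-y->q11

Build one automaton per condition and run them in lockstep. The first has 5 states tracking the count of `y`s, saturating at 4; the second has 15 states tracking the last 3 symbols read. A product state is a pair (one from each), accepting exactly when both do. Equivalent product states are then merged.
16 states suffice.
          x    y  
>  q0     q0   q1 
   q1     q2   q3 
   q2     q2   q4 
   q3     q5   q6 
   q4     q5   q7 
   q5     q8   q9 
   q6    q10  q11 
 * q7    q10  q11 
   q8     q8  q12 
   q9    q13  q11 
   q10   q14  q11 
   q11   q11  q11 
 * q12   q13  q11 
 * q13   q14  q11 
   q14   q15  q11 
 * q15   q15  q11 
(> = start, * = accepting)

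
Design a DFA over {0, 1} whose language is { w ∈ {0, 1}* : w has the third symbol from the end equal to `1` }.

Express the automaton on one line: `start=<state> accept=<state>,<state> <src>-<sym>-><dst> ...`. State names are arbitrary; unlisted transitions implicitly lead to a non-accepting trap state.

A DFA must remember the last 3 symbols (since which symbol is third-to-last isn't known until the input ends). Use one state per possible window of the last ≤3 symbols; accept from those whose window starts with `1`.
15 states suffice.
          0    1  
>  q0     q1   q2 
   q1     q3   q4 
   q2     q5   q6 
   q3     q7   q8 
   q4     q9  q10 
   q5    q11  q12 
   q6    q13  q14 
   q7     q7   q8 
   q8     q9  q10 
   q9    q11  q12 
   q10   q13  q14 
 * q11    q7   q8 
 * q12    q9  q10 
 * q13   q11  q12 
 * q14   q13  q14 
(> = start, * = accepting)

start=q0 accept=q11,q12,q13,q14 q0-0->q1 q0-1->q2 q1-0->q3 q1-1->q4 q2-0->q5 q2-1->q6 q3-0->q7 q3-1->q8 q4-0->q9 q4-1->q10 q5-0->q11 q5-1->q12 q6-0->q13 q6-1->q14 q7-0->q7 q7-1->q8 q8-0->q9 q8-1->q10 q9-0->q11 q9-1->q12 q10-0->q13 q10-1->q14 q11-0->q7 q11-1->q8 q12-0->q9 q12-1->q10 q13-0->q11 q13-1->q12 q14-0->q13 q14-1->q14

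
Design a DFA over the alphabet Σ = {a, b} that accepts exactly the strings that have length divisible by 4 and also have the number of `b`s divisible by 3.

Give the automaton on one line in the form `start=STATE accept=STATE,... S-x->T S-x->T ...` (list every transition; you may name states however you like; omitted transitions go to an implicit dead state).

Handle the two conditions separately and then intersect. The first has 4 states tracking the input length modulo 4; the second has 3 states tracking the count of `b`s modulo 3. A product state is a pair (one from each), accepting exactly when both do.
With 12 states:
          a    b  
>* s0     s1   s2 
   s1     s3   s4 
   s2     s4   s5 
   s3     s6   s7 
   s4     s7   s8 
   s5     s8   s6 
   s6     s0   s9 
   s7     s9  s10 
   s8    s10   s0 
   s9     s2  s11 
   s10   s11   s1 
   s11    s5   s3 
(> = start, * = accepting)

start=s0 accept=s0 s0-a->s1 s0-b->s2 s1-a->s3 s1-b->s4 s2-a->s4 s2-b->s5 s3-a->s6 s3-b->s7 s4-a->s7 s4-b->s8 s5-a->s8 s5-b->s6 s6-a->s0 s6-b->s9 s7-a->s9 s7-b->s10 s8-a->s10 s8-b->s0 s9-a->s2 s9-b->s11 s10-a->s11 s10-b->s1 s11-a->s5 s11-b->s3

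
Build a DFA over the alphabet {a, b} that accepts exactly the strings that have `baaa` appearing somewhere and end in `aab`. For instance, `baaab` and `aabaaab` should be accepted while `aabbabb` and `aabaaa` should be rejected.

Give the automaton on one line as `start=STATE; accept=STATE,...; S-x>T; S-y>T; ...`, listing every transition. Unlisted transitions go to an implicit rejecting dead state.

Handle the two conditions separately and then intersect. One (5 states) tracks whether and how much of `baaa` has been seen; the other (4 states) tracks how much of the suffix `aab` has currently been matched. Each combined state is a pair, one component from each; accept when both components accept.
          a    b  
>  S0     S1   S2 
   S1     S3   S2 
   S2     S4   S2 
   S3     S3   S5 
   S4     S6   S2 
   S5     S4   S2 
   S6     S7   S5 
   S7     S7   S8 
 * S8     S9  S10 
   S9     S7  S10 
   S10    S9  S10 
(> = start, * = accepting)

start=S0; accept=S8; S0-a>S1; S0-b>S2; S1-a>S3; S1-b>S2; S2-a>S4; S2-b>S2; S3-a>S3; S3-b>S5; S4-a>S6; S4-b>S2; S5-a>S4; S5-b>S2; S6-a>S7; S6-b>S5; S7-a>S7; S7-b>S8; S8-a>S9; S8-b>S10; S9-a>S7; S9-b>S10; S10-a>S9; S10-b>S10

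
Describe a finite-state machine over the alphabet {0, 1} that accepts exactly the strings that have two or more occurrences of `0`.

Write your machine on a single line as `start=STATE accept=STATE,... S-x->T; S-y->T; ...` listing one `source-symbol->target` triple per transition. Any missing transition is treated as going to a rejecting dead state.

Count `0`s, saturating at 3: states s0 through s2 mean 0 through 2 `0`s seen; s3 means more than 2. Each `0` increments (capped at s3); other symbols loop. Accept from {s2, s3}.
        0   1  
>  s0   s1  s0 
   s1   s2  s1 
 * s2   s3  s2 
 * s3   s3  s3 
(> = start, * = accepting)

start=s0; accept=s2,s3; s0-0->s1; s0-1->s0; s1-0->s2; s1-1->s1; s2-0->s3; s2-1->s2; s3-0->s3; s3-1->s3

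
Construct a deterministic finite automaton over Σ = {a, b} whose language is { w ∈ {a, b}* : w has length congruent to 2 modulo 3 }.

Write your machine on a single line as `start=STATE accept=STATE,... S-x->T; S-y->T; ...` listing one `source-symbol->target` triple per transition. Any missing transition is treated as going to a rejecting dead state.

Only the length mod 3 matters, so use a 3-cycle: from any state, every input symbol moves to the next state, wrapping q2 back to q0. Mark q2 accepting.
With 3 states:
        a   b  
>  q0   q1  q1 
   q1   q2  q2 
 * q2   q0  q0 
(> = start, * = accepting)

start=q0; accept=q2; q0-a->q1; q0-b->q1; q1-a->q2; q1-b->q2; q2-a->q0; q2-b->q0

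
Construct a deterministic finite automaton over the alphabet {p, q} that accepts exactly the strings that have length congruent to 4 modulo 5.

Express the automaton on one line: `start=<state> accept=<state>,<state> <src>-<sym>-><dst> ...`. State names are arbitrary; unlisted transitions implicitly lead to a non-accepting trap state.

Only the length mod 5 matters, so use a 5-cycle: from any state, every input symbol moves to the next state, wrapping S4 back to S0. Mark S4 accepting.
5 states suffice.
        p   q  
>  S0   S1  S1 
   S1   S2  S2 
   S2   S3  S3 
   S3   S4  S4 
 * S4   S0  S0 
(> = start, * = accepting)

start=S0 accept=S4 S0-p->S1 S0-q->S1 S1-p->S2 S1-q->S2 S2-p->S3 S2-q->S3 S3-p->S4 S3-q->S4 S4-p->S0 S4-q->S0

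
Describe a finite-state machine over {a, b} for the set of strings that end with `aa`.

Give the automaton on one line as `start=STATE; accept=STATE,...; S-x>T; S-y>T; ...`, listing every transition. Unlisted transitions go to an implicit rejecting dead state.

Remember how much of `aa` the current input suffix matches. State S0 means no match yet; S1 means the last symbol is `a`; S2 means the last 2 symbols are `aa`. Only S2 accepts. On a mismatch, fall back to the longest proper suffix that is still a prefix of `aa`.
        a   b  
>  S0   S1  S0 
   S1   S2  S0 
 * S2   S2  S0 
(> = start, * = accepting)

start=S0; accept=S2; S0-a>S1; S0-b>S0; S1-a>S2; S1-b>S0; S2-a>S2; S2-b>S0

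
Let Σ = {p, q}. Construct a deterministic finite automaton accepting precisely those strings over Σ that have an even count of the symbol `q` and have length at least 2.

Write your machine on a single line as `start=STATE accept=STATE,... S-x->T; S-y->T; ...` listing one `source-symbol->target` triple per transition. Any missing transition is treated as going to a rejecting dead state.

start=S0; accept=S3; S0-p->S1; S0-q->S2; S1-p->S3; S1-q->S2; S2-p->S2; S2-q->S3; S3-p->S3; S3-q->S2

Run two small machines in parallel and take their product. One (2 states) tracks the count of `q`s modulo 2; the other (4 states) tracks the input length, saturating at 3. Each combined state is a pair, one component from each; accept when both components accept. Equivalent product states are then merged.
A 4-state machine:
        p   q  
>  S0   S1  S2 
   S1   S3  S2 
   S2   S2  S3 
 * S3   S3  S2 
(> = start, * = accepting)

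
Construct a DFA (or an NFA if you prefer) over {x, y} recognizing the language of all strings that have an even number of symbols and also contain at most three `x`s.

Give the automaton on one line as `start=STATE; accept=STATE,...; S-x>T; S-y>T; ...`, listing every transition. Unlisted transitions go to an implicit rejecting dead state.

Build one automaton per condition and run them in lockstep. The first has 2 states tracking the input length modulo 2; the second has 5 states tracking the count of `x`s, saturating at 4. A product state is a pair (one from each), accepting exactly when both do. After merging equivalent states the machine shrinks.
9 states suffice.
        x   y  
>* q0   q1  q2 
   q1   q3  q4 
   q2   q4  q0 
 * q3   q5  q6 
 * q4   q6  q1 
   q5   q7  q8 
   q6   q8  q3 
   q7   q7  q7 
 * q8   q7  q5 
(> = start, * = accepting)

start=q0; accept=q0,q3,q4,q8; q0-x>q1; q0-y>q2; q1-x>q3; q1-y>q4; q2-x>q4; q2-y>q0; q3-x>q5; q3-y>q6; q4-x>q6; q4-y>q1; q5-x>q7; q5-y>q8; q6-x>q8; q6-y>q3; q7-x>q7; q7-y>q7; q8-x>q7; q8-y>q5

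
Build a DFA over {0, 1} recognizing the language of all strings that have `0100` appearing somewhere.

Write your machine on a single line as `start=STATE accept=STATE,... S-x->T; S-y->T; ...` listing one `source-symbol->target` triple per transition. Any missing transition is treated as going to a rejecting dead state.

Track how much of `0100` has been matched so far: state s0 is no progress, s4 is the absorbing accept state reached once `0100` has occurred. Intermediate states record partial matches; on a mismatch, fall back to the longest reusable overlap.
With 5 states:
        0   1  
>  s0   s1  s0 
   s1   s1  s2 
   s2   s3  s0 
   s3   s4  s2 
 * s4   s4  s4 
(> = start, * = accepting)

start=s0; accept=s4; s0-0->s1; s0-1->s0; s1-0->s1; s1-1->s2; s2-0->s3; s2-1->s0; s3-0->s4; s3-1->s2; s4-0->s4; s4-1->s4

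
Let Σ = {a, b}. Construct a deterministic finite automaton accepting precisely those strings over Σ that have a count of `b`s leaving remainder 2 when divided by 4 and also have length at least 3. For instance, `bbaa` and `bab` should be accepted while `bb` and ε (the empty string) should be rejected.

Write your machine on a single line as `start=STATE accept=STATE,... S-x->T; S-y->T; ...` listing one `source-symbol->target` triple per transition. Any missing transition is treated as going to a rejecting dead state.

start=q0; accept=q5; q0-a->q1; q0-b->q2; q1-a->q1; q1-b->q3; q2-a->q3; q2-b->q4; q3-a->q3; q3-b->q5; q4-a->q5; q4-b->q6; q5-a->q5; q5-b->q6; q6-a->q6; q6-b->q1

Build one automaton per condition and run them in lockstep. The first has 4 states tracking the count of `b`s modulo 4; the second has 5 states tracking the input length, saturating at 4. A product state is a pair (one from each), accepting exactly when both do. After merging equivalent states the machine shrinks.
7 states suffice.
        a   b  
>  q0   q1  q2 
   q1   q1  q3 
   q2   q3  q4 
   q3   q3  q5 
   q4   q5  q6 
 * q5   q5  q6 
   q6   q6  q1 
(> = start, * = accepting)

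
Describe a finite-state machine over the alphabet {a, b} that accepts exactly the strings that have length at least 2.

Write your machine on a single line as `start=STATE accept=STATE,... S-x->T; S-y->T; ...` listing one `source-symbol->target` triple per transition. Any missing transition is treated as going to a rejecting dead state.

We only need to distinguish lengths 0, 1, …, 2, and '>2'. Chain S0 → S1 → S2 → S3 on every symbol, with S3 looping. Accepting states: {S2, S3}.
With 4 states:
        a   b  
>  S0   S1  S1 
   S1   S2  S2 
 * S2   S3  S3 
 * S3   S3  S3 
(> = start, * = accepting)

start=S0; accept=S2,S3; S0-a->S1; S0-b->S1; S1-a->S2; S1-b->S2; S2-a->S3; S2-b->S3; S3-a->S3; S3-b->S3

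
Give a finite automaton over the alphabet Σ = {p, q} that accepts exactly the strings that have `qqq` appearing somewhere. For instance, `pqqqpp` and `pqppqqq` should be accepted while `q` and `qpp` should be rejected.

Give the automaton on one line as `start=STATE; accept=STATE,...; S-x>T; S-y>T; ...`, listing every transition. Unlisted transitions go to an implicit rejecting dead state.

Track how much of `qqq` has been matched so far: state S0 is no progress, S3 is the absorbing accept state reached once `qqq` has occurred. Intermediate states record partial matches; on a mismatch, fall back to the longest reusable overlap.
4 states suffice.
        p   q  
>  S0   S0  S1 
   S1   S0  S2 
   S2   S0  S3 
 * S3   S3  S3 
(> = start, * = accepting)

start=S0; accept=S3; S0-p>S0; S0-q>S1; S1-p>S0; S1-q>S2; S2-p>S0; S2-q>S3; S3-p>S3; S3-q>S3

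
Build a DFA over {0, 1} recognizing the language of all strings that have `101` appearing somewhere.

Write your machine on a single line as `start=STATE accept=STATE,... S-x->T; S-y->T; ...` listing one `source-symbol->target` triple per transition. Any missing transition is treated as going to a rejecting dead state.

start=q0; accept=q3; q0-0->q0; q0-1->q1; q1-0->q2; q1-1->q1; q2-0->q0; q2-1->q3; q3-0->q3; q3-1->q3

States q0..q2 record the length of the longest prefix of `101` that matches the current input suffix. Reaching q3 means `101` has been seen, and we stay there forever. Accept from q3.
        0   1  
>  q0   q0  q1 
   q1   q2  q1 
   q2   q0  q3 
 * q3   q3  q3 
(> = start, * = accepting)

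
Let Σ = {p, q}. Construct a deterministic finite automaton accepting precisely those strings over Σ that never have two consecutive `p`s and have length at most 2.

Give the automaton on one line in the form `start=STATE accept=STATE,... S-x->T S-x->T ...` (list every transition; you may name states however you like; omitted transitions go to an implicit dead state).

start=S0 accept=S0,S1,S2,S4 S0-p->S1 S0-q->S2 S1-p->S3 S1-q->S4 S2-p->S4 S2-q->S4 S3-p->S3 S3-q->S3 S4-p->S3 S4-q->S3

Handle the two conditions separately and then intersect. The first has 3 states tracking partial matches of the forbidden pattern `pp`; the second has 4 states tracking the input length, saturating at 3. A product state is a pair (one from each), accepting exactly when both do. Minimizing collapses redundant product states.
A 5-state machine:
        p   q  
>* S0   S1  S2 
 * S1   S3  S4 
 * S2   S4  S4 
   S3   S3  S3 
 * S4   S3  S3 
(> = start, * = accepting)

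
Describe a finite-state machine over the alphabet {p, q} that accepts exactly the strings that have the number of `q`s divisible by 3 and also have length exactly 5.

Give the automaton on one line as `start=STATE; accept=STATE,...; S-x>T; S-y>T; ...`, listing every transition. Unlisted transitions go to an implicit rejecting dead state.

Handle the two conditions separately and then intersect. One (3 states) tracks the count of `q`s modulo 3; the other (7 states) tracks the input length, saturating at 6. Each combined state is a pair, one component from each; accept when both components accept. Equivalent product states are then merged.
With 13 states:
          p    q  
>  S0     S1   S2 
   S1     S3   S4 
   S2     S4   S5 
   S3     S6   S7 
   S4     S7   S8 
   S5     S8   S6 
   S6     S9  S10 
   S7    S10  S11 
   S8    S11   S9 
   S9    S12  S10 
   S10   S10  S10 
   S11   S10  S12 
 * S12   S10  S10 
(> = start, * = accepting)

start=S0; accept=S12; S0-p>S1; S0-q>S2; S1-p>S3; S1-q>S4; S2-p>S4; S2-q>S5; S3-p>S6; S3-q>S7; S4-p>S7; S4-q>S8; S5-p>S8; S5-q>S6; S6-p>S9; S6-q>S10; S7-p>S10; S7-q>S11; S8-p>S11; S8-q>S9; S9-p>S12; S9-q>S10; S10-p>S10; S10-q>S10; S11-p>S10; S11-q>S12; S12-p>S10; S12-q>S10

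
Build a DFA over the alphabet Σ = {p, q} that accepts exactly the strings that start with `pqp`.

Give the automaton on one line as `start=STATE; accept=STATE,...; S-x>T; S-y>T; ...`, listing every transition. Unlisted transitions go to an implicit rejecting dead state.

start=S0; accept=S3; S0-p>S1; S0-q>S4; S1-p>S4; S1-q>S2; S2-p>S3; S2-q>S4; S3-p>S3; S3-q>S3; S4-p>S4; S4-q>S4

Walk along `pqp` while the input agrees: from S0 take `p` to S1, and so on. Any deviation drops to the rejecting sink S4. Once S3 is reached the prefix is confirmed and every continuation is accepted.
With 5 states:
        p   q  
>  S0   S1  S4 
   S1   S4  S2 
   S2   S3  S4 
 * S3   S3  S3 
   S4   S4  S4 
(> = start, * = accepting)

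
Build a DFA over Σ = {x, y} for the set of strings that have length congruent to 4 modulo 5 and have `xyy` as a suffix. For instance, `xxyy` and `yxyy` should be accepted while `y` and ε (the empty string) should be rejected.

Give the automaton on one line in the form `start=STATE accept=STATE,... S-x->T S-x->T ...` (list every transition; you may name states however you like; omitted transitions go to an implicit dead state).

start=q0 accept=q12 q0-x->q1 q0-y->q2 q1-x->q3 q1-y->q4 q2-x->q3 q2-y->q5 q3-x->q6 q3-y->q7 q4-x->q6 q4-y->q8 q5-x->q6 q5-y->q9 q6-x->q10 q6-y->q11 q7-x->q10 q7-y->q12 q8-x->q10 q8-y->q13 q9-x->q10 q9-y->q13 q10-x->q14 q10-y->q15 q11-x->q14 q11-y->q16 q12-x->q14 q12-y->q0 q13-x->q14 q13-y->q0 q14-x->q1 q14-y->q17 q15-x->q1 q15-y->q18 q16-x->q1 q16-y->q2 q17-x->q3 q17-y->q19 q18-x->q3 q18-y->q5 q19-x->q6 q19-y->q9

Run two small machines in parallel and take their product. One (5 states) tracks the input length modulo 5; the other (4 states) tracks how much of the suffix `xyy` has currently been matched. Each combined state is a pair, one component from each; accept when both components accept.
A 20-state machine:
          x    y  
>  q0     q1   q2 
   q1     q3   q4 
   q2     q3   q5 
   q3     q6   q7 
   q4     q6   q8 
   q5     q6   q9 
   q6    q10  q11 
   q7    q10  q12 
   q8    q10  q13 
   q9    q10  q13 
   q10   q14  q15 
   q11   q14  q16 
 * q12   q14   q0 
   q13   q14   q0 
   q14    q1  q17 
   q15    q1  q18 
   q16    q1   q2 
   q17    q3  q19 
   q18    q3   q5 
   q19    q6   q9 
(> = start, * = accepting)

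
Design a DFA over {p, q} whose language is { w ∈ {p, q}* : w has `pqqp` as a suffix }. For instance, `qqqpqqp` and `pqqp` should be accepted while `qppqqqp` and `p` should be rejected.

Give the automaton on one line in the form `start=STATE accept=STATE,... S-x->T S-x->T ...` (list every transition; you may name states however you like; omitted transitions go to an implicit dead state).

start=s0 accept=s4 s0-p->s1 s0-q->s0 s1-p->s1 s1-q->s2 s2-p->s1 s2-q->s3 s3-p->s4 s3-q->s0 s4-p->s1 s4-q->s2

Let each state record the length of the longest suffix of the input read so far that is also a prefix of `pqqp`. s1 means the last symbol is `p`; s2 means the last 2 symbols are `pq`; s3 means the last 3 symbols are `pqq`; s4 means the last 4 symbols are `pqqp`. Accept only at s4, where the string currently ends in `pqqp`.
5 states suffice.
        p   q  
>  s0   s1  s0 
   s1   s1  s2 
   s2   s1  s3 
   s3   s4  s0 
 * s4   s1  s2 
(> = start, * = accepting)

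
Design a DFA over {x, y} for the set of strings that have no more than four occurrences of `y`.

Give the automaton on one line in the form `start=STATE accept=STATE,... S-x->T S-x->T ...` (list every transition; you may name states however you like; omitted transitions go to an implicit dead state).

start=S0 accept=S0,S1,S2,S3,S4 S0-x->S0 S0-y->S1 S1-x->S1 S1-y->S2 S2-x->S2 S2-y->S3 S3-x->S3 S3-y->S4 S4-x->S4 S4-y->S5 S5-x->S5 S5-y->S5

Count `y`s, saturating at 5: states S0 through S4 mean 0 through 4 `y`s seen; S5 means more than 4. Each `y` increments (capped at S5); other symbols loop. Accept from {S0, S1, S2, S3, S4}.
        x   y  
>* S0   S0  S1 
 * S1   S1  S2 
 * S2   S2  S3 
 * S3   S3  S4 
 * S4   S4  S5 
   S5   S5  S5 
(> = start, * = accepting)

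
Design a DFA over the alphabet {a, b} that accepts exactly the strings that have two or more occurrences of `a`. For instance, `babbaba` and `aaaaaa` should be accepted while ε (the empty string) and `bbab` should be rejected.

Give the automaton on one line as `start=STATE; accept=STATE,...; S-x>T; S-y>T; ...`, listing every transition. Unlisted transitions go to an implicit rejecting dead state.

Count `a`s, saturating at 3: states S0 through S2 mean 0 through 2 `a`s seen; S3 means more than 2. Each `a` increments (capped at S3); other symbols loop. Accept from {S2, S3}.
        a   b  
>  S0   S1  S0 
   S1   S2  S1 
 * S2   S3  S2 
 * S3   S3  S3 
(> = start, * = accepting)

start=S0; accept=S2,S3; S0-a>S1; S0-b>S0; S1-a>S2; S1-b>S1; S2-a>S3; S2-b>S2; S3-a>S3; S3-b>S3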